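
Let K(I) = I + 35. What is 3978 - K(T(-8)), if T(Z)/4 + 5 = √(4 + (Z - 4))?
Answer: 3963 - 8*I*√2 ≈ 3963.0 - 11.314*I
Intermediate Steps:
T(Z) = -20 + 4*√Z (T(Z) = -20 + 4*√(4 + (Z - 4)) = -20 + 4*√(4 + (-4 + Z)) = -20 + 4*√Z)
K(I) = 35 + I
3978 - K(T(-8)) = 3978 - (35 + (-20 + 4*√(-8))) = 3978 - (35 + (-20 + 4*(2*I*√2))) = 3978 - (35 + (-20 + 8*I*√2)) = 3978 - (15 + 8*I*√2) = 3978 + (-15 - 8*I*√2) = 3963 - 8*I*√2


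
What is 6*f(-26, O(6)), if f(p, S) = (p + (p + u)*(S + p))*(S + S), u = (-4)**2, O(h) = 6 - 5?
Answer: 2688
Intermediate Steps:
O(h) = 1
u = 16
f(p, S) = 2*S*(p + (16 + p)*(S + p)) (f(p, S) = (p + (p + 16)*(S + p))*(S + S) = (p + (16 + p)*(S + p))*(2*S) = 2*S*(p + (16 + p)*(S + p)))
6*f(-26, O(6)) = 6*(2*1*((-26)**2 + 16*1 + 17*(-26) + 1*(-26))) = 6*(2*1*(676 + 16 - 442 - 26)) = 6*(2*1*224) = 6*448 = 2688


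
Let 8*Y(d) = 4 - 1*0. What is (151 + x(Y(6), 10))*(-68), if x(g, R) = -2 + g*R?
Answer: -10472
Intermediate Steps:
Y(d) = ½ (Y(d) = (4 - 1*0)/8 = (4 + 0)/8 = (⅛)*4 = ½)
x(g, R) = -2 + R*g
(151 + x(Y(6), 10))*(-68) = (151 + (-2 + 10*(½)))*(-68) = (151 + (-2 + 5))*(-68) = (151 + 3)*(-68) = 154*(-68) = -10472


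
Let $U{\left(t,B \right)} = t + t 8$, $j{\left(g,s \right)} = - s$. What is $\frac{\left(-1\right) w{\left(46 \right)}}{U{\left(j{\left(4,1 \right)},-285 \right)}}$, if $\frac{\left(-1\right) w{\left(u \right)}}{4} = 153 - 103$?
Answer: $- \frac{200}{9} \approx -22.222$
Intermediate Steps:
$U{\left(t,B \right)} = 9 t$ ($U{\left(t,B \right)} = t + 8 t = 9 t$)
$w{\left(u \right)} = -200$ ($w{\left(u \right)} = - 4 \left(153 - 103\right) = \left(-4\right) 50 = -200$)
$\frac{\left(-1\right) w{\left(46 \right)}}{U{\left(j{\left(4,1 \right)},-285 \right)}} = \frac{\left(-1\right) \left(-200\right)}{9 \left(\left(-1\right) 1\right)} = \frac{200}{9 \left(-1\right)} = \frac{200}{-9} = 200 \left(- \frac{1}{9}\right) = - \frac{200}{9}$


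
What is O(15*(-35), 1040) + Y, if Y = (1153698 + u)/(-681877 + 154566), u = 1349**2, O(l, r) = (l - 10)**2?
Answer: 150926617476/527311 ≈ 2.8622e+5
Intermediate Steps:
O(l, r) = (-10 + l)**2
u = 1819801
Y = -2973499/527311 (Y = (1153698 + 1819801)/(-681877 + 154566) = 2973499/(-527311) = 2973499*(-1/527311) = -2973499/527311 ≈ -5.6390)
O(15*(-35), 1040) + Y = (-10 + 15*(-35))**2 - 2973499/527311 = (-10 - 525)**2 - 2973499/527311 = (-535)**2 - 2973499/527311 = 286225 - 2973499/527311 = 150926617476/527311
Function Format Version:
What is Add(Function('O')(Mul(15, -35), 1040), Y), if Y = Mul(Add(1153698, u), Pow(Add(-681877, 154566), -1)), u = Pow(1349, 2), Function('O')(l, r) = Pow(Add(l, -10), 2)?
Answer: Rational(150926617476, 527311) ≈ 2.8622e+5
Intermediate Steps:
Function('O')(l, r) = Pow(Add(-10, l), 2)
u = 1819801
Y = Rational(-2973499, 527311) (Y = Mul(Add(1153698, 1819801), Pow(Add(-681877, 154566), -1)) = Mul(2973499, Pow(-527311, -1)) = Mul(2973499, Rational(-1, 527311)) = Rational(-2973499, 527311) ≈ -5.6390)
Add(Function('O')(Mul(15, -35), 1040), Y) = Add(Pow(Add(-10, Mul(15, -35)), 2), Rational(-2973499, 527311)) = Add(Pow(Add(-10, -525), 2), Rational(-2973499, 527311)) = Add(Pow(-535, 2), Rational(-2973499, 527311)) = Add(286225, Rational(-2973499, 527311)) = Rational(150926617476, 527311)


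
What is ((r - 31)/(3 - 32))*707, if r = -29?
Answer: 42420/29 ≈ 1462.8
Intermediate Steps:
((r - 31)/(3 - 32))*707 = ((-29 - 31)/(3 - 32))*707 = -60/(-29)*707 = -60*(-1/29)*707 = (60/29)*707 = 42420/29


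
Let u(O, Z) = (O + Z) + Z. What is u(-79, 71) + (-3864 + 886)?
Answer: -2915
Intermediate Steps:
u(O, Z) = O + 2*Z
u(-79, 71) + (-3864 + 886) = (-79 + 2*71) + (-3864 + 886) = (-79 + 142) - 2978 = 63 - 2978 = -2915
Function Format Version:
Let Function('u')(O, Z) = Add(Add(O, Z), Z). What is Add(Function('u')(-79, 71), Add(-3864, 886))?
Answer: -2915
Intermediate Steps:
Function('u')(O, Z) = Add(O, Mul(2, Z))
Add(Function('u')(-79, 71), Add(-3864, 886)) = Add(Add(-79, Mul(2, 71)), Add(-3864, 886)) = Add(Add(-79, 142), -2978) = Add(63, -2978) = -2915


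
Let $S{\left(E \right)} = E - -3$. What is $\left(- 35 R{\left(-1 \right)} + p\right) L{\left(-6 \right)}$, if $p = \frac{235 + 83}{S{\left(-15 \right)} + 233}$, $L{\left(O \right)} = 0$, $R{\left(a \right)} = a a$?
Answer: $0$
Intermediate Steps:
$S{\left(E \right)} = 3 + E$ ($S{\left(E \right)} = E + 3 = 3 + E$)
$R{\left(a \right)} = a^{2}$
$p = \frac{318}{221}$ ($p = \frac{235 + 83}{\left(3 - 15\right) + 233} = \frac{318}{-12 + 233} = \frac{318}{221} \approx 1.4389$)
$\left(- 35 R{\left(-1 \right)} + p\right) L{\left(-6 \right)} = \left(- 35 \left(-1\right)^{2} + \frac{318}{221}\right) 0 = \left(\left(-35\right) 1 + \frac{318}{221}\right) 0 = \left(-35 + \frac{318}{221}\right) 0 = \left(- \frac{7417}{221}\right) 0 = 0$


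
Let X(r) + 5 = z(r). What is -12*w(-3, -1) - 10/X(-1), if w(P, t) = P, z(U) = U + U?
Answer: 262/7 ≈ 37.429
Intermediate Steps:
z(U) = 2*U
X(r) = -5 + 2*r
-12*w(-3, -1) - 10/X(-1) = -12*(-3) - 10/(-5 + 2*(-1)) = 36 - 10/(-5 - 2) = 36 - 10/(-7) = 36 - 10*(-⅐) = 36 + 10/7 = 262/7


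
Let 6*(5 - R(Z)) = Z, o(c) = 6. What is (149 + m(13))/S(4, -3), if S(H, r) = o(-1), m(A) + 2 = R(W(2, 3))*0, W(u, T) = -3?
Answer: 49/2 ≈ 24.500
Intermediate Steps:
R(Z) = 5 - Z/6
m(A) = -2 (m(A) = -2 + (5 - 1/6*(-3))*0 = -2 + (5 + 1/2)*0 = -2 + (11/2)*0 = -2 + 0 = -2)
S(H, r) = 6
(149 + m(13))/S(4, -3) = (149 - 2)/6 = (1/6)*147 = 49/2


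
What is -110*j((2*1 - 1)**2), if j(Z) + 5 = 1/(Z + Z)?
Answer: 495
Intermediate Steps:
j(Z) = -5 + 1/(2*Z) (j(Z) = -5 + 1/(Z + Z) = -5 + 1/(2*Z))
-110*j((2*1 - 1)**2) = -110*(-5 + 1/(2*((2*1 - 1)**2))) = -110*(-5 + 1/(2*((2 - 1)**2))) = -110*(-5 + 1/(2*(1**2))) = -110*(-5 + (1/2)/1) = -110*(-5 + (1/2)*1) = -110*(-5 + 1/2) = -110*(-9/2) = 495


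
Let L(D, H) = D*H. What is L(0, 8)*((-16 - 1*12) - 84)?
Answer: 0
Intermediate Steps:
L(0, 8)*((-16 - 1*12) - 84) = (0*8)*((-16 - 1*12) - 84) = 0*((-16 - 12) - 84) = 0*(-28 - 84) = 0*(-112) = 0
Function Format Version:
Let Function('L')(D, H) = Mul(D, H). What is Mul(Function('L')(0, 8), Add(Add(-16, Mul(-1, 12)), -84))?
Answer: 0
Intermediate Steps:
Mul(Function('L')(0, 8), Add(Add(-16, Mul(-1, 12)), -84)) = Mul(Mul(0, 8), Add(Add(-16, Mul(-1, 12)), -84)) = Mul(0, Add(Add(-16, -12), -84)) = Mul(0, Add(-28, -84)) = Mul(0, -112) = 0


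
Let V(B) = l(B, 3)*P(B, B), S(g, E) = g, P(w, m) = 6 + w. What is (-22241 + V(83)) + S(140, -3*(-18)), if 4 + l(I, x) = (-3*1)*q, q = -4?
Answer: -21389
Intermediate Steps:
l(I, x) = 8 (l(I, x) = -4 - 3*1*(-4) = -4 - 3*(-4) = -4 + 12 = 8)
V(B) = 48 + 8*B (V(B) = 8*(6 + B) = 48 + 8*B)
(-22241 + V(83)) + S(140, -3*(-18)) = (-22241 + (48 + 8*83)) + 140 = (-22241 + (48 + 664)) + 140 = (-22241 + 712) + 140 = -21529 + 140 = -21389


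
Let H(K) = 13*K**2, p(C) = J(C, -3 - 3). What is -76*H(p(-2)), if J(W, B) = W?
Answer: -3952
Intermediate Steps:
p(C) = C
-76*H(p(-2)) = -988*(-2)**2 = -988*4 = -76*52 = -3952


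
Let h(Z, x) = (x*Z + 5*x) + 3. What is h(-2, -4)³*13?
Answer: -9477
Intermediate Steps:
h(Z, x) = 3 + 5*x + Z*x (h(Z, x) = (Z*x + 5*x) + 3 = (5*x + Z*x) + 3 = 3 + 5*x + Z*x)
h(-2, -4)³*13 = (3 + 5*(-4) - 2*(-4))³*13 = (3 - 20 + 8)³*13 = (-9)³*13 = -729*13 = -9477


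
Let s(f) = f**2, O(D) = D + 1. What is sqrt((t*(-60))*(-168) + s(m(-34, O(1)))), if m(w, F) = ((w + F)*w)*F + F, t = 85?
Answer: 6*sqrt(155569) ≈ 2366.5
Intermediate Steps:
O(D) = 1 + D
m(w, F) = F + F*w*(F + w) (m(w, F) = ((F + w)*w)*F + F = (w*(F + w))*F + F = F*w*(F + w) + F = F + F*w*(F + w))
sqrt((t*(-60))*(-168) + s(m(-34, O(1)))) = sqrt((85*(-60))*(-168) + ((1 + 1)*(1 + (-34)**2 + (1 + 1)*(-34)))**2) = sqrt(-5100*(-168) + (2*(1 + 1156 + 2*(-34)))**2) = sqrt(856800 + (2*(1 + 1156 - 68))**2) = sqrt(856800 + (2*1089)**2) = sqrt(856800 + 2178**2) = sqrt(856800 + 4743684) = sqrt(5600484) = 6*sqrt(155569)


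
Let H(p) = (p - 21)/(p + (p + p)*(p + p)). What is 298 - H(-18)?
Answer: 126961/426 ≈ 298.03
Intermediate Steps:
H(p) = (-21 + p)/(p + 4*p²) (H(p) = (-21 + p)/(p + (2*p)*(2*p)) = (-21 + p)/(p + 4*p²))
298 - H(-18) = 298 - (-21 - 18)/((-18)*(1 + 4*(-18))) = 298 - (-1)*(-39)/(18*(1 - 72)) = 298 - (-1)*(-39)/(18*(-71)) = 298 - (-1)*(-1)*(-39)/(18*71) = 298 - 1*(-13/426) = 298 + 13/426 = 126961/426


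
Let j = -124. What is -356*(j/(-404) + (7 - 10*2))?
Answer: 456392/101 ≈ 4518.7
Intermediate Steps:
-356*(j/(-404) + (7 - 10*2)) = -356*(-124/(-404) + (7 - 10*2)) = -356*(-124*(-1/404) + (7 - 20)) = -356*(31/101 - 13) = -356*(-1282/101) = 456392/101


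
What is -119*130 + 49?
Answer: -15421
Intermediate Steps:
-119*130 + 49 = -15470 + 49 = -15421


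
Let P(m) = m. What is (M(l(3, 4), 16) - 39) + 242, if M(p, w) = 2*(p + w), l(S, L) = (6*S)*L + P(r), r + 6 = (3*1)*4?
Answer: 391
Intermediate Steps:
r = 6 (r = -6 + (3*1)*4 = -6 + 3*4 = -6 + 12 = 6)
l(S, L) = 6 + 6*L*S (l(S, L) = (6*S)*L + 6 = 6*L*S + 6 = 6 + 6*L*S)
M(p, w) = 2*p + 2*w
(M(l(3, 4), 16) - 39) + 242 = ((2*(6 + 6*4*3) + 2*16) - 39) + 242 = ((2*(6 + 72) + 32) - 39) + 242 = ((2*78 + 32) - 39) + 242 = ((156 + 32) - 39) + 242 = (188 - 39) + 242 = 149 + 242 = 391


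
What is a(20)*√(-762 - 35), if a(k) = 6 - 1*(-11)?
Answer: 17*I*√797 ≈ 479.93*I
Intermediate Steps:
a(k) = 17 (a(k) = 6 + 11 = 17)
a(20)*√(-762 - 35) = 17*√(-762 - 35) = 17*√(-797) = 17*(I*√797) = 17*I*√797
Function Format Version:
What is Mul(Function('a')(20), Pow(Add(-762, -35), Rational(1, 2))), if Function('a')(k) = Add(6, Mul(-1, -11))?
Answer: Mul(17, I, Pow(797, Rational(1, 2))) ≈ Mul(479.93, I)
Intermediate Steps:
Function('a')(k) = 17 (Function('a')(k) = Add(6, 11) = 17)
Mul(Function('a')(20), Pow(Add(-762, -35), Rational(1, 2))) = Mul(17, Pow(Add(-762, -35), Rational(1, 2))) = Mul(17, Pow(-797, Rational(1, 2))) = Mul(17, Mul(I, Pow(797, Rational(1, 2)))) = Mul(17, I, Pow(797, Rational(1, 2)))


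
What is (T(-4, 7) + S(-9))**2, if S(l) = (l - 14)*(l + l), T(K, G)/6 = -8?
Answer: 133956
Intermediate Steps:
T(K, G) = -48 (T(K, G) = 6*(-8) = -48)
S(l) = 2*l*(-14 + l) (S(l) = (-14 + l)*(2*l) = 2*l*(-14 + l))
(T(-4, 7) + S(-9))**2 = (-48 + 2*(-9)*(-14 - 9))**2 = (-48 + 2*(-9)*(-23))**2 = (-48 + 414)**2 = 366**2 = 133956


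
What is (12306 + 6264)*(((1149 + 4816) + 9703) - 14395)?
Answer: 23639610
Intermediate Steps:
(12306 + 6264)*(((1149 + 4816) + 9703) - 14395) = 18570*((5965 + 9703) - 14395) = 18570*(15668 - 14395) = 18570*1273 = 23639610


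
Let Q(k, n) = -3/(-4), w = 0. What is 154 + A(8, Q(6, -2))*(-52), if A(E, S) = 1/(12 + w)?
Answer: 449/3 ≈ 149.67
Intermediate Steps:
Q(k, n) = ¾ (Q(k, n) = -3*(-¼) = ¾)
A(E, S) = 1/12 (A(E, S) = 1/(12 + 0) = 1/12)
154 + A(8, Q(6, -2))*(-52) = 154 + (1/12)*(-52) = 154 - 13/3 = 449/3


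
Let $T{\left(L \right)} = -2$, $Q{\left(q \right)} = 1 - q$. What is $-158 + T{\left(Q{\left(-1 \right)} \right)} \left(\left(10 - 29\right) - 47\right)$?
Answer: $-26$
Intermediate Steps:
$-158 + T{\left(Q{\left(-1 \right)} \right)} \left(\left(10 - 29\right) - 47\right) = -158 - 2 \left(\left(10 - 29\right) - 47\right) = -158 - 2 \left(-19 - 47\right) = -158 - -132 = -158 + 132 = -26$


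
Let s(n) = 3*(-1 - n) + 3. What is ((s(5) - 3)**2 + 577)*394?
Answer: 354994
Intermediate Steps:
s(n) = -3*n (s(n) = (-3 - 3*n) + 3 = -3*n)
((s(5) - 3)**2 + 577)*394 = ((-3*5 - 3)**2 + 577)*394 = ((-15 - 3)**2 + 577)*394 = ((-18)**2 + 577)*394 = (324 + 577)*394 = 901*394 = 354994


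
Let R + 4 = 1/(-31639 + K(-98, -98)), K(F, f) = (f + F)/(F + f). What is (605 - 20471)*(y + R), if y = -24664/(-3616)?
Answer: -66779555689/1191698 ≈ -56037.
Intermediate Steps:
K(F, f) = 1 (K(F, f) = (F + f)/(F + f) = 1)
y = 3083/452 (y = -24664*(-1/3616) = 3083/452 ≈ 6.8208)
R = -126553/31638 (R = -4 + 1/(-31639 + 1) = -4 + 1/(-31638) = -4 - 1/31638 = -126553/31638 ≈ -4.0000)
(605 - 20471)*(y + R) = (605 - 20471)*(3083/452 - 126553/31638) = -19866*20168999/7150188 = -66779555689/1191698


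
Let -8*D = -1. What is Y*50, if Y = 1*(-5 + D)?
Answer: -975/4 ≈ -243.75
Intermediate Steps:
D = ⅛ (D = -⅛*(-1) = ⅛ ≈ 0.12500)
Y = -39/8 (Y = 1*(-5 + ⅛) = 1*(-39/8) = -39/8 ≈ -4.8750)
Y*50 = -39/8*50 = -975/4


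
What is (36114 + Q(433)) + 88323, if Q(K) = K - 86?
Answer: 124784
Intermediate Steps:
Q(K) = -86 + K
(36114 + Q(433)) + 88323 = (36114 + (-86 + 433)) + 88323 = (36114 + 347) + 88323 = 36461 + 88323 = 124784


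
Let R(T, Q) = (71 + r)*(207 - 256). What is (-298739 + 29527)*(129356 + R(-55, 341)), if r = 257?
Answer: -30497412208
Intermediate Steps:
R(T, Q) = -16072 (R(T, Q) = (71 + 257)*(207 - 256) = 328*(-49) = -16072)
(-298739 + 29527)*(129356 + R(-55, 341)) = (-298739 + 29527)*(129356 - 16072) = -269212*113284 = -30497412208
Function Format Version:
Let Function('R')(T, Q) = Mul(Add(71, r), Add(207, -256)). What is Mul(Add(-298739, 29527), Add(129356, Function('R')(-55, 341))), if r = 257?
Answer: -30497412208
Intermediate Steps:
Function('R')(T, Q) = -16072 (Function('R')(T, Q) = Mul(Add(71, 257), Add(207, -256)) = Mul(328, -49) = -16072)
Mul(Add(-298739, 29527), Add(129356, Function('R')(-55, 341))) = Mul(Add(-298739, 29527), Add(129356, -16072)) = Mul(-269212, 113284) = -30497412208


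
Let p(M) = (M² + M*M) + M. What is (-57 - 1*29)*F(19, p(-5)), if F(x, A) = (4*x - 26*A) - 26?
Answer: 96320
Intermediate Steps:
p(M) = M + 2*M² (p(M) = (M² + M²) + M = 2*M² + M = M + 2*M²)
F(x, A) = -26 - 26*A + 4*x (F(x, A) = (-26*A + 4*x) - 26 = -26 - 26*A + 4*x)
(-57 - 1*29)*F(19, p(-5)) = (-57 - 1*29)*(-26 - (-130)*(1 + 2*(-5)) + 4*19) = (-57 - 29)*(-26 - (-130)*(1 - 10) + 76) = -86*(-26 - (-130)*(-9) + 76) = -86*(-26 - 26*45 + 76) = -86*(-26 - 1170 + 76) = -86*(-1120) = 96320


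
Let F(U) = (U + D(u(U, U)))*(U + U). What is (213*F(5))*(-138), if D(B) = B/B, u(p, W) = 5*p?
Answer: -1763640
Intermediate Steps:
D(B) = 1
F(U) = 2*U*(1 + U) (F(U) = (U + 1)*(U + U) = (1 + U)*(2*U) = 2*U*(1 + U))
(213*F(5))*(-138) = (213*(2*5*(1 + 5)))*(-138) = (213*(2*5*6))*(-138) = (213*60)*(-138) = 12780*(-138) = -1763640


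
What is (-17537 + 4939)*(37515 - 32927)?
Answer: -57799624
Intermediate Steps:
(-17537 + 4939)*(37515 - 32927) = -12598*4588 = -57799624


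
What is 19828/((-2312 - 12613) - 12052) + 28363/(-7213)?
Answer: -908168015/194585101 ≈ -4.6672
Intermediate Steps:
19828/((-2312 - 12613) - 12052) + 28363/(-7213) = 19828/(-14925 - 12052) + 28363*(-1/7213) = 19828/(-26977) - 28363/7213 = 19828*(-1/26977) - 28363/7213 = -19828/26977 - 28363/7213 = -908168015/194585101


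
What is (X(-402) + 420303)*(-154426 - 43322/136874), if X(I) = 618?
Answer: -4448492570050983/68437 ≈ -6.5001e+10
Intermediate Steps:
(X(-402) + 420303)*(-154426 - 43322/136874) = (618 + 420303)*(-154426 - 43322/136874) = 420921*(-154426 - 43322*1/136874) = 420921*(-154426 - 21661/68437) = 420921*(-10568473823/68437) = -4448492570050983/68437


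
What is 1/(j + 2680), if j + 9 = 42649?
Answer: 1/45320 ≈ 2.2065e-5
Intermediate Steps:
j = 42640 (j = -9 + 42649 = 42640)
1/(j + 2680) = 1/(42640 + 2680) = 1/45320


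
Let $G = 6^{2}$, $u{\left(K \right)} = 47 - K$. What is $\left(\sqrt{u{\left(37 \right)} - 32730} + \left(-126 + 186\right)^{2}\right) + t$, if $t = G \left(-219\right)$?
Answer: $-4284 + 4 i \sqrt{2045} \approx -4284.0 + 180.89 i$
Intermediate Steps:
$G = 36$
$t = -7884$ ($t = 36 \left(-219\right) = -7884$)
$\left(\sqrt{u{\left(37 \right)} - 32730} + \left(-126 + 186\right)^{2}\right) + t = \left(\sqrt{\left(47 - 37\right) - 32730} + \left(-126 + 186\right)^{2}\right) - 7884 = \left(\sqrt{\left(47 - 37\right) + \left(-69839 + 37109\right)} + 60^{2}\right) - 7884 = \left(\sqrt{10 - 32730} + 3600\right) - 7884 = \left(\sqrt{-32720} + 3600\right) - 7884 = \left(4 i \sqrt{2045} + 3600\right) - 7884 = \left(3600 + 4 i \sqrt{2045}\right) - 7884 = -4284 + 4 i \sqrt{2045}$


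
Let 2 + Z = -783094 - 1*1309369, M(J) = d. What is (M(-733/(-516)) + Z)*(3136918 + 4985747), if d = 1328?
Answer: -16985605320105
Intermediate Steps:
M(J) = 1328
Z = -2092465 (Z = -2 + (-783094 - 1*1309369) = -2 + (-783094 - 1309369) = -2 - 2092463 = -2092465)
(M(-733/(-516)) + Z)*(3136918 + 4985747) = (1328 - 2092465)*(3136918 + 4985747) = -2091137*8122665 = -16985605320105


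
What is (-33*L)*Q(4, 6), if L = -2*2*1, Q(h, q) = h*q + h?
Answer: 3696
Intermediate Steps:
Q(h, q) = h + h*q
L = -4 (L = -4*1 = -4)
(-33*L)*Q(4, 6) = (-33*(-4))*(4*(1 + 6)) = 132*(4*7) = 132*28 = 3696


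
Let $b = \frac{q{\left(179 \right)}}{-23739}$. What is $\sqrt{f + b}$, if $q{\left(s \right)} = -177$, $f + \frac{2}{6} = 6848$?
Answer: $\frac{2 \sqrt{964734775926}}{23739} \approx 82.751$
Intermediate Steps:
$f = \frac{20543}{3}$ ($f = - \frac{1}{3} + 6848 = \frac{20543}{3} \approx 6847.7$)
$b = \frac{59}{7913}$ ($b = - \frac{177}{-23739} = \left(-177\right) \left(- \frac{1}{23739}\right) = \frac{59}{7913} \approx 0.0074561$)
$\sqrt{f + b} = \sqrt{\frac{20543}{3} + \frac{59}{7913}} = \sqrt{\frac{162556936}{23739}} = \frac{2 \sqrt{964734775926}}{23739}$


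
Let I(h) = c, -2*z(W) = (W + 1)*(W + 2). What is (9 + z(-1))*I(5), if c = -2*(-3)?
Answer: 54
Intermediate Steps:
z(W) = -(1 + W)*(2 + W)/2 (z(W) = -(W + 1)*(W + 2)/2 = -(1 + W)*(2 + W)/2)
c = 6
I(h) = 6
(9 + z(-1))*I(5) = (9 + (-1 - 3/2*(-1) - 1/2*(-1)**2))*6 = (9 + (-1 + 3/2 - 1/2*1))*6 = (9 + (-1 + 3/2 - 1/2))*6 = (9 + 0)*6 = 9*6 = 54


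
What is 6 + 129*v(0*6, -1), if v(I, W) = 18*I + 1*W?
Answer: -123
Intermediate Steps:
v(I, W) = W + 18*I (v(I, W) = 18*I + W = W + 18*I)
6 + 129*v(0*6, -1) = 6 + 129*(-1 + 18*(0*6)) = 6 + 129*(-1 + 18*0) = 6 + 129*(-1 + 0) = 6 + 129*(-1) = 6 - 129 = -123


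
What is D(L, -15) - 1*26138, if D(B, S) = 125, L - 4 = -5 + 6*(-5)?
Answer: -26013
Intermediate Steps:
L = -31 (L = 4 + (-5 + 6*(-5)) = 4 + (-5 - 30) = 4 - 35 = -31)
D(L, -15) - 1*26138 = 125 - 1*26138 = 125 - 26138 = -26013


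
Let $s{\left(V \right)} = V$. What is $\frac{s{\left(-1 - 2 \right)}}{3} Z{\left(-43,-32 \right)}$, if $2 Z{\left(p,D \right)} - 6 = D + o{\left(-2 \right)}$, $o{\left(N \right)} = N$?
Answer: $14$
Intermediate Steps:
$Z{\left(p,D \right)} = 2 + \frac{D}{2}$ ($Z{\left(p,D \right)} = 3 + \frac{D - 2}{2} = 3 + \frac{-2 + D}{2} = 3 + \left(-1 + \frac{D}{2}\right) = 2 + \frac{D}{2}$)
$\frac{s{\left(-1 - 2 \right)}}{3} Z{\left(-43,-32 \right)} = \frac{-1 - 2}{3} \left(2 + \frac{1}{2} \left(-32\right)\right) = \left(-3\right) \frac{1}{3} \left(2 - 16\right) = \left(-1\right) \left(-14\right) = 14$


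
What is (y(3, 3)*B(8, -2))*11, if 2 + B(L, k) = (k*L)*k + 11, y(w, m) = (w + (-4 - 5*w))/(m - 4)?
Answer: 7216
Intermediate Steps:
y(w, m) = (-4 - 4*w)/(-4 + m)
B(L, k) = 9 + L*k² (B(L, k) = -2 + ((k*L)*k + 11) = -2 + ((L*k)*k + 11) = -2 + (L*k² + 11) = -2 + (11 + L*k²) = 9 + L*k²)
(y(3, 3)*B(8, -2))*11 = ((4*(-1 - 1*3)/(-4 + 3))*(9 + 8*(-2)²))*11 = ((4*(-1 - 3)/(-1))*(9 + 8*4))*11 = ((4*(-1)*(-4))*(9 + 32))*11 = (16*41)*11 = 656*11 = 7216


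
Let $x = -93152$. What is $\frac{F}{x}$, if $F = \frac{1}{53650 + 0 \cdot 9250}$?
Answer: $- \frac{1}{4997604800} \approx -2.001 \cdot 10^{-10}$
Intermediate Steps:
$F = \frac{1}{53650}$ ($F = \frac{1}{53650 + 0} = \frac{1}{53650} \approx 1.8639 \cdot 10^{-5}$)
$\frac{F}{x} = \frac{1}{53650 \left(-93152\right)} = \frac{1}{53650} \left(- \frac{1}{93152}\right) = - \frac{1}{4997604800}$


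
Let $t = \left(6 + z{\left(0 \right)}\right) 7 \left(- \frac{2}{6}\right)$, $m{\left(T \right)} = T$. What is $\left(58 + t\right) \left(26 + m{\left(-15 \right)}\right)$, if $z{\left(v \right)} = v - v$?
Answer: $484$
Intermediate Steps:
$z{\left(v \right)} = 0$
$t = -14$ ($t = \left(6 + 0\right) 7 \left(- \frac{2}{6}\right) = 6 \cdot 7 \left(\left(-2\right) \frac{1}{6}\right) = 42 \left(- \frac{1}{3}\right) = -14$)
$\left(58 + t\right) \left(26 + m{\left(-15 \right)}\right) = \left(58 - 14\right) \left(26 - 15\right) = 44 \cdot 11 = 484$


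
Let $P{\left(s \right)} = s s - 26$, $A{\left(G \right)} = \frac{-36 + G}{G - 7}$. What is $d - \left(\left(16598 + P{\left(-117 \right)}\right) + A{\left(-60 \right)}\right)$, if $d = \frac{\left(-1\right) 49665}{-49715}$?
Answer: $- \frac{20159592258}{666181} \approx -30261.0$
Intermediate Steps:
$A{\left(G \right)} = \frac{-36 + G}{-7 + G}$
$d = \frac{9933}{9943}$ ($d = \left(-49665\right) \left(- \frac{1}{49715}\right) = \frac{9933}{9943} \approx 0.99899$)
$P{\left(s \right)} = -26 + s^{2}$ ($P{\left(s \right)} = s^{2} - 26 = -26 + s^{2}$)
$d - \left(\left(16598 + P{\left(-117 \right)}\right) + A{\left(-60 \right)}\right) = \frac{9933}{9943} - \left(\left(16598 - \left(26 - \left(-117\right)^{2}\right)\right) + \frac{-36 - 60}{-7 - 60}\right) = \frac{9933}{9943} - \left(\left(16598 + \left(-26 + 13689\right)\right) + \frac{1}{-67} \left(-96\right)\right) = \frac{9933}{9943} - \left(\left(16598 + 13663\right) - - \frac{96}{67}\right) = \frac{9933}{9943} - \left(30261 + \frac{96}{67}\right) = \frac{9933}{9943} - \frac{2027583}{67} = - \frac{20159592258}{666181}$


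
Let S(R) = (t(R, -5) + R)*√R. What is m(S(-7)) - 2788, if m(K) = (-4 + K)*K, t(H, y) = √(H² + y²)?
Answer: -3649 + 98*√74 - 4*I*√518 + 28*I*√7 ≈ -2806.0 - 16.957*I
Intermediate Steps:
S(R) = √R*(R + √(25 + R²)) (S(R) = (√(R² + (-5)²) + R)*√R = (√(R² + 25) + R)*√R = (√(25 + R²) + R)*√R = (R + √(25 + R²))*√R = √R*(R + √(25 + R²)))
m(K) = K*(-4 + K)
m(S(-7)) - 2788 = (√(-7)*(-7 + √(25 + (-7)²)))*(-4 + √(-7)*(-7 + √(25 + (-7)²))) - 2788 = ((I*√7)*(-7 + √(25 + 49)))*(-4 + (I*√7)*(-7 + √(25 + 49))) - 2788 = ((I*√7)*(-7 + √74))*(-4 + (I*√7)*(-7 + √74)) - 2788 = (I*√7*(-7 + √74))*(-4 + I*√7*(-7 + √74)) - 2788 = I*√7*(-7 + √74)*(-4 + I*√7*(-7 + √74)) - 2788 = -2788 + I*√7*(-7 + √74)*(-4 + I*√7*(-7 + √74))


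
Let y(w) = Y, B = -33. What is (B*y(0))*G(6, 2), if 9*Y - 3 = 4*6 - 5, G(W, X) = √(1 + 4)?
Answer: -242*√5/3 ≈ -180.38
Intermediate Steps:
G(W, X) = √5
Y = 22/9 (Y = ⅓ + (4*6 - 5)/9 = ⅓ + (24 - 5)/9 = ⅓ + (⅑)*19 = ⅓ + 19/9 = 22/9 ≈ 2.4444)
y(w) = 22/9
(B*y(0))*G(6, 2) = (-33*22/9)*√5 = -242*√5/3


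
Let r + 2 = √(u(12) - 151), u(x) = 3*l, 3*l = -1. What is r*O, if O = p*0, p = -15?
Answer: 0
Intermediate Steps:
l = -⅓ (l = (⅓)*(-1) = -⅓ ≈ -0.33333)
u(x) = -1 (u(x) = 3*(-⅓) = -1)
r = -2 + 2*I*√38 (r = -2 + √(-1 - 151) = -2 + √(-152) = -2 + 2*I*√38 ≈ -2.0 + 12.329*I)
O = 0 (O = -15*0 = 0)
r*O = (-2 + 2*I*√38)*0 = 0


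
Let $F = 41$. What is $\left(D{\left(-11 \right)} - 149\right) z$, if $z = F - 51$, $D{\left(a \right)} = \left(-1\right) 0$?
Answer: $1490$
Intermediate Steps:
$D{\left(a \right)} = 0$
$z = -10$ ($z = 41 - 51 = -10$)
$\left(D{\left(-11 \right)} - 149\right) z = \left(0 - 149\right) \left(-10\right) = \left(-149\right) \left(-10\right) = 1490$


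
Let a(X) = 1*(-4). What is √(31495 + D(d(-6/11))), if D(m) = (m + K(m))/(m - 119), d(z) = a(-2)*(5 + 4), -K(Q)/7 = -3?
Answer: 2*√7566697/31 ≈ 177.47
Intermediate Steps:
a(X) = -4
K(Q) = 21 (K(Q) = -7*(-3) = 21)
d(z) = -36 (d(z) = -4*(5 + 4) = -4*9 = -36)
D(m) = (21 + m)/(-119 + m) (D(m) = (m + 21)/(m - 119) = (21 + m)/(-119 + m))
√(31495 + D(d(-6/11))) = √(31495 + (21 - 36)/(-119 - 36)) = √(31495 - 15/(-155)) = √(31495 - 1/155*(-15)) = √(31495 + 3/31) = √(976348/31) = 2*√7566697/31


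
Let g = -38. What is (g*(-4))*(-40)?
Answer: -6080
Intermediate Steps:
(g*(-4))*(-40) = -38*(-4)*(-40) = 152*(-40) = -6080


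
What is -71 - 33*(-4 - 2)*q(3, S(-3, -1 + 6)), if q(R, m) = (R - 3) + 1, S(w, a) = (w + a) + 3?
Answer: 127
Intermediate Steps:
S(w, a) = 3 + a + w (S(w, a) = (a + w) + 3 = 3 + a + w)
q(R, m) = -2 + R (q(R, m) = (-3 + R) + 1 = -2 + R)
-71 - 33*(-4 - 2)*q(3, S(-3, -1 + 6)) = -71 - 33*(-4 - 2)*(-2 + 3) = -71 - (-198) = -71 - 33*(-6) = -71 + 198 = 127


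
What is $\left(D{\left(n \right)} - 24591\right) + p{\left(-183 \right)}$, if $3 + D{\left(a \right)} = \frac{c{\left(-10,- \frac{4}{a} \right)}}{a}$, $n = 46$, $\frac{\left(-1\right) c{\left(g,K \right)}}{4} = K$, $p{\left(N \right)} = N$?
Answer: $- \frac{13107029}{529} \approx -24777.0$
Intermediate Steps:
$c{\left(g,K \right)} = - 4 K$
$D{\left(a \right)} = -3 + \frac{16}{a^{2}}$ ($D{\left(a \right)} = -3 + \frac{\left(-4\right) \left(- \frac{4}{a}\right)}{a} = -3 + \frac{16 \frac{1}{a}}{a} = -3 + \frac{16}{a^{2}}$)
$\left(D{\left(n \right)} - 24591\right) + p{\left(-183 \right)} = \left(\left(-3 + \frac{16}{2116}\right) - 24591\right) - 183 = \left(\left(-3 + 16 \cdot \frac{1}{2116}\right) - 24591\right) - 183 = \left(\left(-3 + \frac{4}{529}\right) - 24591\right) - 183 = \left(- \frac{1583}{529} - 24591\right) - 183 = - \frac{13010222}{529} - 183 = - \frac{13107029}{529}$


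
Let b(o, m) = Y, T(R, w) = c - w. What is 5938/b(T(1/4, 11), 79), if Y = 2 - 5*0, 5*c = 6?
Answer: 2969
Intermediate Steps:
c = 6/5 (c = (1/5)*6 = 6/5 ≈ 1.2000)
T(R, w) = 6/5 - w
Y = 2 (Y = 2 + 0 = 2)
b(o, m) = 2
5938/b(T(1/4, 11), 79) = 5938/2 = 5938*(1/2) = 2969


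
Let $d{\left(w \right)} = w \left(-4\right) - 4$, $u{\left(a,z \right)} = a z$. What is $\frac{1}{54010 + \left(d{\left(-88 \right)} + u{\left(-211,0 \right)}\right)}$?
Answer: $\frac{1}{54358} \approx 1.8397 \cdot 10^{-5}$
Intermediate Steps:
$d{\left(w \right)} = -4 - 4 w$ ($d{\left(w \right)} = - 4 w - 4 = -4 - 4 w$)
$\frac{1}{54010 + \left(d{\left(-88 \right)} + u{\left(-211,0 \right)}\right)} = \frac{1}{54010 - -348} = \frac{1}{54010 + \left(\left(-4 + 352\right) + 0\right)} = \frac{1}{54010 + \left(348 + 0\right)} = \frac{1}{54010 + 348} = \frac{1}{54358}$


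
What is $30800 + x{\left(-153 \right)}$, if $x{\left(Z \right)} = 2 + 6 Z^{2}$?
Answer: $171256$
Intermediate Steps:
$30800 + x{\left(-153 \right)} = 30800 + \left(2 + 6 \left(-153\right)^{2}\right) = 30800 + \left(2 + 6 \cdot 23409\right) = 30800 + \left(2 + 140454\right) = 30800 + 140456 = 171256$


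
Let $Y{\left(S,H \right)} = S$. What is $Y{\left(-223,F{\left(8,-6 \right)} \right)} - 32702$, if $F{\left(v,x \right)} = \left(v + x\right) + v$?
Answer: $-32925$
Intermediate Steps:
$F{\left(v,x \right)} = x + 2 v$
$Y{\left(-223,F{\left(8,-6 \right)} \right)} - 32702 = -223 - 32702 = -32925$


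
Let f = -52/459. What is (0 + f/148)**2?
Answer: 169/288422289 ≈ 5.8595e-7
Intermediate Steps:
f = -52/459 (f = -52*1/459 = -52/459 ≈ -0.11329)
(0 + f/148)**2 = (0 - 52/459/148)**2 = (0 - 52/459*1/148)**2 = (0 - 13/16983)**2 = (-13/16983)**2 = 169/288422289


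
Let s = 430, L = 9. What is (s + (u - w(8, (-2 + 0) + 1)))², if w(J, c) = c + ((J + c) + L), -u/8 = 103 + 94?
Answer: 1347921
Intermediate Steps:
u = -1576 (u = -8*(103 + 94) = -8*197 = -1576)
w(J, c) = 9 + J + 2*c (w(J, c) = c + ((J + c) + 9) = c + (9 + J + c) = 9 + J + 2*c)
(s + (u - w(8, (-2 + 0) + 1)))² = (430 + (-1576 - (9 + 8 + 2*((-2 + 0) + 1))))² = (430 + (-1576 - (9 + 8 + 2*(-2 + 1))))² = (430 + (-1576 - (9 + 8 + 2*(-1))))² = (430 + (-1576 - (9 + 8 - 2)))² = (430 + (-1576 - 1*15))² = (430 + (-1576 - 15))² = (430 - 1591)² = (-1161)² = 1347921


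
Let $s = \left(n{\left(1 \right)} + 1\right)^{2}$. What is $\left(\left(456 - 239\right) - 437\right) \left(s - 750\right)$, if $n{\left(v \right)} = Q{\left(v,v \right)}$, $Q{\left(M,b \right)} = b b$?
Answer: $164120$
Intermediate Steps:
$Q{\left(M,b \right)} = b^{2}$
$n{\left(v \right)} = v^{2}$
$s = 4$ ($s = \left(1^{2} + 1\right)^{2} = \left(1 + 1\right)^{2} = 2^{2} = 4$)
$\left(\left(456 - 239\right) - 437\right) \left(s - 750\right) = \left(\left(456 - 239\right) - 437\right) \left(4 - 750\right) = \left(217 - 437\right) \left(-746\right) = \left(-220\right) \left(-746\right) = 164120$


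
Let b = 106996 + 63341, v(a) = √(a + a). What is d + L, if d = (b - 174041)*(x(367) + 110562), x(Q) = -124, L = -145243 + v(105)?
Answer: -409207595 + √210 ≈ -4.0921e+8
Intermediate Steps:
v(a) = √2*√a (v(a) = √(2*a) = √2*√a)
b = 170337
L = -145243 + √210 (L = -145243 + √2*√105 = -145243 + √210 ≈ -1.4523e+5)
d = -409062352 (d = (170337 - 174041)*(-124 + 110562) = -3704*110438 = -409062352)
d + L = -409062352 + (-145243 + √210) = -409207595 + √210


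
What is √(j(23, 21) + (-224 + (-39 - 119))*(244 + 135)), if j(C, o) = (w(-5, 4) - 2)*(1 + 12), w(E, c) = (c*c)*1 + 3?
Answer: I*√144557 ≈ 380.21*I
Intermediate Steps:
w(E, c) = 3 + c² (w(E, c) = c²*1 + 3 = c² + 3 = 3 + c²)
j(C, o) = 221 (j(C, o) = ((3 + 4²) - 2)*(1 + 12) = ((3 + 16) - 2)*13 = (19 - 2)*13 = 17*13 = 221)
√(j(23, 21) + (-224 + (-39 - 119))*(244 + 135)) = √(221 + (-224 + (-39 - 119))*(244 + 135)) = √(221 + (-224 - 158)*379) = √(221 - 382*379) = √(221 - 144778) = √(-144557) = I*√144557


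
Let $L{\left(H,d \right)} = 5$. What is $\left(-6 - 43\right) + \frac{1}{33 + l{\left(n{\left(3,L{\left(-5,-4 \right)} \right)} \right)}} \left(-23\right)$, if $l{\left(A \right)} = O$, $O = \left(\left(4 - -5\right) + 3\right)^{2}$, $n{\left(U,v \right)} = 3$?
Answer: $- \frac{8696}{177} \approx -49.13$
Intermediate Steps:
$O = 144$ ($O = \left(\left(4 + 5\right) + 3\right)^{2} = \left(9 + 3\right)^{2} = 12^{2} = 144$)
$l{\left(A \right)} = 144$
$\left(-6 - 43\right) + \frac{1}{33 + l{\left(n{\left(3,L{\left(-5,-4 \right)} \right)} \right)}} \left(-23\right) = \left(-6 - 43\right) + \frac{1}{33 + 144} \left(-23\right) = -49 + \frac{1}{177} \left(-23\right) = -49 - \frac{23}{177} = - \frac{8696}{177}$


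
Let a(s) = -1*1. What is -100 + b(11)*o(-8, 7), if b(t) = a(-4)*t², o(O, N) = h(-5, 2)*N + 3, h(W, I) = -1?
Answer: 384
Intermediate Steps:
a(s) = -1
o(O, N) = 3 - N (o(O, N) = -N + 3 = 3 - N)
b(t) = -t²
-100 + b(11)*o(-8, 7) = -100 + (-1*11²)*(3 - 1*7) = -100 + (-1*121)*(3 - 7) = -100 - 121*(-4) = -100 + 484 = 384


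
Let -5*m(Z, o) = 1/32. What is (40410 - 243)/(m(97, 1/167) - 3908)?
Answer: -2142240/208427 ≈ -10.278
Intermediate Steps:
m(Z, o) = -1/160 (m(Z, o) = -1/5/32 = -1/5*1/32 = -1/160)
(40410 - 243)/(m(97, 1/167) - 3908) = (40410 - 243)/(-1/160 - 3908) = 40167/(-625281/160) = 40167*(-160/625281) = -2142240/208427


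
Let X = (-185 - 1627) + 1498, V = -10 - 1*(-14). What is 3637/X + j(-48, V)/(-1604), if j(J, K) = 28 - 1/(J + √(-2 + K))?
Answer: -1681192769/144927014 - √2/3692408 ≈ -11.600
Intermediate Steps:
V = 4 (V = -10 + 14 = 4)
X = -314 (X = -1812 + 1498 = -314)
3637/X + j(-48, V)/(-1604) = 3637/(-314) + ((-1 + 28*(-48) + 28*√(-2 + 4))/(-48 + √(-2 + 4)))/(-1604) = 3637*(-1/314) + ((-1 - 1344 + 28*√2)/(-48 + √2))*(-1/1604) = -3637/314 + ((-1345 + 28*√2)/(-48 + √2))*(-1/1604) = -3637/314 - (-1345 + 28*√2)/(1604*(-48 + √2))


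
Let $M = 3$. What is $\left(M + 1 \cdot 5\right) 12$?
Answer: $96$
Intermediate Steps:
$\left(M + 1 \cdot 5\right) 12 = \left(3 + 1 \cdot 5\right) 12 = \left(3 + 5\right) 12 = 8 \cdot 12 = 96$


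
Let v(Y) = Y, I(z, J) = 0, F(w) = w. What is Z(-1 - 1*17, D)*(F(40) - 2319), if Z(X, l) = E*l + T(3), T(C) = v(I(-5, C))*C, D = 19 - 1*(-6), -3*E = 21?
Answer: 398825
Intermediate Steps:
E = -7 (E = -⅓*21 = -7)
D = 25 (D = 19 + 6 = 25)
T(C) = 0 (T(C) = 0*C = 0)
Z(X, l) = -7*l (Z(X, l) = -7*l + 0 = -7*l)
Z(-1 - 1*17, D)*(F(40) - 2319) = (-7*25)*(40 - 2319) = -175*(-2279) = 398825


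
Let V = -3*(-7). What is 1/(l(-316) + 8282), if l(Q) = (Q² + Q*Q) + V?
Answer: 1/208015 ≈ 4.8073e-6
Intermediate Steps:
V = 21
l(Q) = 21 + 2*Q² (l(Q) = (Q² + Q*Q) + 21 = (Q² + Q²) + 21 = 2*Q² + 21 = 21 + 2*Q²)
1/(l(-316) + 8282) = 1/((21 + 2*(-316)²) + 8282) = 1/((21 + 2*99856) + 8282) = 1/((21 + 199712) + 8282) = 1/(199733 + 8282) = 1/208015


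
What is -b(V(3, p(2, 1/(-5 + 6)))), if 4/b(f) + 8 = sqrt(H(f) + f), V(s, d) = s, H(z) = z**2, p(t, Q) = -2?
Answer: 8/13 + 2*sqrt(3)/13 ≈ 0.88185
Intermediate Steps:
b(f) = 4/(-8 + sqrt(f + f**2)) (b(f) = 4/(-8 + sqrt(f**2 + f)) = 4/(-8 + sqrt(f + f**2)))
-b(V(3, p(2, 1/(-5 + 6)))) = -4/(-8 + sqrt(3*(1 + 3))) = -4/(-8 + sqrt(3*4)) = -4/(-8 + sqrt(12)) = -4/(-8 + 2*sqrt(3))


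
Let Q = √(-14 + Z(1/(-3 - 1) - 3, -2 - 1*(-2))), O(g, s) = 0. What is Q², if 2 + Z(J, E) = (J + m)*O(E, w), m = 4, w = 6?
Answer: -16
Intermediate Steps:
Z(J, E) = -2 (Z(J, E) = -2 + (J + 4)*0 = -2 + (4 + J)*0 = -2 + 0 = -2)
Q = 4*I (Q = √(-14 - 2) = √(-16) = 4*I ≈ 4.0*I)
Q² = (4*I)² = -16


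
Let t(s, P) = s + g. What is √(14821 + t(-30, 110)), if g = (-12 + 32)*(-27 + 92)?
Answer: √16091 ≈ 126.85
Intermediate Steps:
g = 1300 (g = 20*65 = 1300)
t(s, P) = 1300 + s (t(s, P) = s + 1300 = 1300 + s)
√(14821 + t(-30, 110)) = √(14821 + (1300 - 30)) = √(14821 + 1270) = √16091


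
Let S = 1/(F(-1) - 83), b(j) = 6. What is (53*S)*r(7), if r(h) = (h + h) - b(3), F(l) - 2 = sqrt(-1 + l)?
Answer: -34344/6563 - 424*I*sqrt(2)/6563 ≈ -5.233 - 0.091365*I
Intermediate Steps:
F(l) = 2 + sqrt(-1 + l)
S = 1/(-81 + I*sqrt(2)) (S = 1/((2 + sqrt(-1 - 1)) - 83) = 1/((2 + sqrt(-2)) - 83) = 1/((2 + I*sqrt(2)) - 83) = 1/(-81 + I*sqrt(2)) ≈ -0.012342 - 0.0002155*I)
r(h) = -6 + 2*h (r(h) = (h + h) - 1*6 = 2*h - 6 = -6 + 2*h)
(53*S)*r(7) = (53*(-81/6563 - I*sqrt(2)/6563))*(-6 + 2*7) = (-4293/6563 - 53*I*sqrt(2)/6563)*(-6 + 14) = (-4293/6563 - 53*I*sqrt(2)/6563)*8 = -34344/6563 - 424*I*sqrt(2)/6563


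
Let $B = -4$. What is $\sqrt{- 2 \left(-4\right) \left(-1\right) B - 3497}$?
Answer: $3 i \sqrt{385} \approx 58.864 i$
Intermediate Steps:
$\sqrt{- 2 \left(-4\right) \left(-1\right) B - 3497} = \sqrt{- 2 \left(-4\right) \left(-1\right) \left(-4\right) - 3497} = \sqrt{- 2 \cdot 4 \left(-4\right) - 3497} = \sqrt{\left(-2\right) \left(-16\right) - 3497} = \sqrt{32 - 3497} = \sqrt{-3465} = 3 i \sqrt{385}$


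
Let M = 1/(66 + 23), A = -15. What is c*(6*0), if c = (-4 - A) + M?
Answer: 0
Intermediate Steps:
M = 1/89 ≈ 0.011236
c = 980/89 (c = (-4 - 1*(-15)) + 1/89 = (-4 + 15) + 1/89 = 11 + 1/89 = 980/89 ≈ 11.011)
c*(6*0) = 980*(6*0)/89 = (980/89)*0 = 0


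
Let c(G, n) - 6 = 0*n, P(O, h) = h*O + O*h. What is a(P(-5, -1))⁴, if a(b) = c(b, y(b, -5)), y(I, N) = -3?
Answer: 1296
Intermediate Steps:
P(O, h) = 2*O*h (P(O, h) = O*h + O*h = 2*O*h)
c(G, n) = 6 (c(G, n) = 6 + 0*n = 6 + 0 = 6)
a(b) = 6
a(P(-5, -1))⁴ = 6⁴ = 1296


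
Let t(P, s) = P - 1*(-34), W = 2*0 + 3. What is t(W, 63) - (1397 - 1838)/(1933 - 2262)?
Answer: 1676/47 ≈ 35.660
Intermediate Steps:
W = 3 (W = 0 + 3 = 3)
t(P, s) = 34 + P (t(P, s) = P + 34 = 34 + P)
t(W, 63) - (1397 - 1838)/(1933 - 2262) = (34 + 3) - (1397 - 1838)/(1933 - 2262) = 37 - (-441)/(-329) = 37 - (-441)*(-1)/329 = 37 - 1*63/47 = 37 - 63/47 = 1676/47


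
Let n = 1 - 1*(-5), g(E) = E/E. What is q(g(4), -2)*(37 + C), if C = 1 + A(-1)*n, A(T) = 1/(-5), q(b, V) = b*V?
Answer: -368/5 ≈ -73.600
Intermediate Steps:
g(E) = 1
n = 6 (n = 1 + 5 = 6)
q(b, V) = V*b
A(T) = -1/5
C = -1/5 (C = 1 - 1/5*6 = 1 - 6/5 = -1/5 ≈ -0.20000)
q(g(4), -2)*(37 + C) = (-2*1)*(37 - 1/5) = -2*184/5 = -368/5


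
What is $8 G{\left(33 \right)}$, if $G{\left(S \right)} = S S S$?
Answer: $287496$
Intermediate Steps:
$G{\left(S \right)} = S^{3}$ ($G{\left(S \right)} = S^{2} S = S^{3}$)
$8 G{\left(33 \right)} = 8 \cdot 33^{3} = 8 \cdot 35937 = 287496$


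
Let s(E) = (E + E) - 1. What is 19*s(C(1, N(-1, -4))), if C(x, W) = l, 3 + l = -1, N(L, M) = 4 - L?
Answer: -171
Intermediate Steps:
l = -4 (l = -3 - 1 = -4)
C(x, W) = -4
s(E) = -1 + 2*E (s(E) = 2*E - 1 = -1 + 2*E)
19*s(C(1, N(-1, -4))) = 19*(-1 + 2*(-4)) = 19*(-1 - 8) = 19*(-9) = -171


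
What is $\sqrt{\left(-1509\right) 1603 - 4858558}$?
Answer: $i \sqrt{7277485} \approx 2697.7 i$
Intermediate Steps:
$\sqrt{\left(-1509\right) 1603 - 4858558} = \sqrt{-2418927 - 4858558} = \sqrt{-7277485} = i \sqrt{7277485}$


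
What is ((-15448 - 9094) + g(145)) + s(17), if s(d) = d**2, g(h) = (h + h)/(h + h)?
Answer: -24252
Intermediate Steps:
g(h) = 1 (g(h) = (2*h)/((2*h)) = (2*h)*(1/(2*h)) = 1)
((-15448 - 9094) + g(145)) + s(17) = ((-15448 - 9094) + 1) + 17**2 = (-24542 + 1) + 289 = -24541 + 289 = -24252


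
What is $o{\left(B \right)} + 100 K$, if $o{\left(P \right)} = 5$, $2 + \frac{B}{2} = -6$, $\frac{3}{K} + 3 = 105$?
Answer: $\frac{135}{17} \approx 7.9412$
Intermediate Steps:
$K = \frac{1}{34}$ ($K = \frac{3}{-3 + 105} = \frac{3}{102} = 3 \cdot \frac{1}{102} = \frac{1}{34} \approx 0.029412$)
$B = -16$ ($B = -4 + 2 \left(-6\right) = -4 - 12 = -16$)
$o{\left(B \right)} + 100 K = 5 + 100 \cdot \frac{1}{34} = 5 + \frac{50}{17} = \frac{135}{17}$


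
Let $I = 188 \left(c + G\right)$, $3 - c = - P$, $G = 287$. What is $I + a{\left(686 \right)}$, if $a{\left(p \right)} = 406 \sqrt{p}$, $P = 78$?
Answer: $69184 + 2842 \sqrt{14} \approx 79818.0$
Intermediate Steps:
$c = 81$ ($c = 3 - \left(-1\right) 78 = 3 - -78 = 3 + 78 = 81$)
$I = 69184$ ($I = 188 \left(81 + 287\right) = 188 \cdot 368 = 69184$)
$I + a{\left(686 \right)} = 69184 + 406 \sqrt{686} = 69184 + 406 \cdot 7 \sqrt{14} = 69184 + 2842 \sqrt{14}$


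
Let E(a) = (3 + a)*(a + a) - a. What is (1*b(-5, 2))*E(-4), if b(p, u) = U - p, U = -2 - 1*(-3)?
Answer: 72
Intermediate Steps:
U = 1 (U = -2 + 3 = 1)
E(a) = -a + 2*a*(3 + a) (E(a) = (3 + a)*(2*a) - a = 2*a*(3 + a) - a = -a + 2*a*(3 + a))
b(p, u) = 1 - p
(1*b(-5, 2))*E(-4) = (1*(1 - 1*(-5)))*(-4*(5 + 2*(-4))) = (1*(1 + 5))*(-4*(5 - 8)) = (1*6)*(-4*(-3)) = 6*12 = 72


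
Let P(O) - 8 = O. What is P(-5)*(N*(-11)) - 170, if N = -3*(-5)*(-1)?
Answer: 325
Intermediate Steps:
P(O) = 8 + O
N = -15 (N = 15*(-1) = -15)
P(-5)*(N*(-11)) - 170 = (8 - 5)*(-15*(-11)) - 170 = 3*165 - 170 = 495 - 170 = 325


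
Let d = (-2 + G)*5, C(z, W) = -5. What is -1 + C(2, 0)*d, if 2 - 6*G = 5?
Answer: 123/2 ≈ 61.500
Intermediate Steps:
G = -½ (G = ⅓ - ⅙*5 = ⅓ - ⅚ = -½ ≈ -0.50000)
d = -25/2 (d = (-2 - ½)*5 = -5/2*5 = -25/2 ≈ -12.500)
-1 + C(2, 0)*d = -1 - 5*(-25/2) = -1 + 125/2 = 123/2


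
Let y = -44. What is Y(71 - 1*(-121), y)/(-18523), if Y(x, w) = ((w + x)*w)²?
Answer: -42406144/18523 ≈ -2289.4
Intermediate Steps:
Y(x, w) = w²*(w + x)² (Y(x, w) = (w*(w + x))² = w²*(w + x)²)
Y(71 - 1*(-121), y)/(-18523) = ((-44)²*(-44 + (71 - 1*(-121)))²)/(-18523) = (1936*(-44 + (71 + 121))²)*(-1/18523) = (1936*(-44 + 192)²)*(-1/18523) = (1936*148²)*(-1/18523) = (1936*21904)*(-1/18523) = 42406144*(-1/18523) = -42406144/18523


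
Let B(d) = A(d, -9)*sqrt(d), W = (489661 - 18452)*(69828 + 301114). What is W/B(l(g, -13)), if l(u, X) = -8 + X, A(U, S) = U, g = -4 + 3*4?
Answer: 174791208878*I*sqrt(21)/441 ≈ 1.8163e+9*I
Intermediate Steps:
g = 8 (g = -4 + 12 = 8)
W = 174791208878 (W = 471209*370942 = 174791208878)
B(d) = d**(3/2) (B(d) = d*sqrt(d) = d**(3/2))
W/B(l(g, -13)) = 174791208878/((-8 - 13)**(3/2)) = 174791208878/((-21)**(3/2)) = 174791208878/((-21*I*sqrt(21))) = 174791208878*(I*sqrt(21)/441) = 174791208878*I*sqrt(21)/441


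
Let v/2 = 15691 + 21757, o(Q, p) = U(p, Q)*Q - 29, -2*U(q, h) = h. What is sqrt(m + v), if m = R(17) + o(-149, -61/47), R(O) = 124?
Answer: sqrt(255562)/2 ≈ 252.77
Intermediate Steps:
U(q, h) = -h/2
o(Q, p) = -29 - Q**2/2 (o(Q, p) = (-Q/2)*Q - 29 = -Q**2/2 - 29 = -29 - Q**2/2)
v = 74896 (v = 2*(15691 + 21757) = 2*37448 = 74896)
m = -22011/2 (m = 124 + (-29 - 1/2*(-149)**2) = 124 + (-29 - 1/2*22201) = 124 + (-29 - 22201/2) = 124 - 22259/2 = -22011/2 ≈ -11006.)
sqrt(m + v) = sqrt(-22011/2 + 74896) = sqrt(127781/2) = sqrt(255562)/2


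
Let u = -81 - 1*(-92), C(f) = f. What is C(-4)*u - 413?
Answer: -457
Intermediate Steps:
u = 11 (u = -81 + 92 = 11)
C(-4)*u - 413 = -4*11 - 413 = -44 - 413 = -457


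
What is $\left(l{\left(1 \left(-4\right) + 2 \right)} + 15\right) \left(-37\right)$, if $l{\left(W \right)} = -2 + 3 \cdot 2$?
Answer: $-703$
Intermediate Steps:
$l{\left(W \right)} = 4$ ($l{\left(W \right)} = -2 + 6 = 4$)
$\left(l{\left(1 \left(-4\right) + 2 \right)} + 15\right) \left(-37\right) = \left(4 + 15\right) \left(-37\right) = 19 \left(-37\right) = -703$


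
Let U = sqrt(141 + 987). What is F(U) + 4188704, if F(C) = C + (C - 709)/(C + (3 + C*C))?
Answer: 1784433712075/426011 + 2559746*sqrt(282)/1278033 ≈ 4.1887e+6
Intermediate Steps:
U = 2*sqrt(282) (U = sqrt(1128) = 2*sqrt(282) ≈ 33.586)
F(C) = C + (-709 + C)/(3 + C + C**2) (F(C) = C + (-709 + C)/(C + (3 + C**2)) = C + (-709 + C)/(3 + C + C**2))
F(U) + 4188704 = (-709 + (2*sqrt(282))**2 + (2*sqrt(282))**3 + 4*(2*sqrt(282)))/(3 + 2*sqrt(282) + (2*sqrt(282))**2) + 4188704 = (-709 + 1128 + 2256*sqrt(282) + 8*sqrt(282))/(3 + 2*sqrt(282) + 1128) + 4188704 = (419 + 2264*sqrt(282))/(1131 + 2*sqrt(282)) + 4188704 = 4188704 + (419 + 2264*sqrt(282))/(1131 + 2*sqrt(282))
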